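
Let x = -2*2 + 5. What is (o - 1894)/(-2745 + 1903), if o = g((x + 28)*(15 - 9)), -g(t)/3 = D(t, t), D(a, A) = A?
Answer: 1208/421 ≈ 2.8694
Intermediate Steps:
x = 1 (x = -4 + 5 = 1)
g(t) = -3*t
o = -522 (o = -3*(1 + 28)*(15 - 9) = -87*6 = -3*174 = -522)
(o - 1894)/(-2745 + 1903) = (-522 - 1894)/(-2745 + 1903) = -2416/(-842) = -2416*(-1/842) = 1208/421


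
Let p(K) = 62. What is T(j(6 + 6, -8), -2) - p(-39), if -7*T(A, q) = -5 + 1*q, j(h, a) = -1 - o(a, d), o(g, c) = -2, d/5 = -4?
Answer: -61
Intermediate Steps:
d = -20 (d = 5*(-4) = -20)
j(h, a) = 1 (j(h, a) = -1 - 1*(-2) = -1 + 2 = 1)
T(A, q) = 5/7 - q/7 (T(A, q) = -(-5 + 1*q)/7 = -(-5 + q)/7 = 5/7 - q/7)
T(j(6 + 6, -8), -2) - p(-39) = (5/7 - ⅐*(-2)) - 1*62 = (5/7 + 2/7) - 62 = 1 - 62 = -61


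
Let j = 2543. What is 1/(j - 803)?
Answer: 1/1740 ≈ 0.00057471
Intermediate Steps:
1/(j - 803) = 1/(2543 - 803) = 1/1740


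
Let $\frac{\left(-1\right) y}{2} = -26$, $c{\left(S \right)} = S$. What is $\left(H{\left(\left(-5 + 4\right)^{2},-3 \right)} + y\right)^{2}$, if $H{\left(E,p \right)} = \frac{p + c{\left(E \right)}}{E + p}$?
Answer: $2809$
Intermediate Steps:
$y = 52$ ($y = \left(-2\right) \left(-26\right) = 52$)
$H{\left(E,p \right)} = 1$ ($H{\left(E,p \right)} = \frac{p + E}{E + p} = \frac{E + p}{E + p} = 1$)
$\left(H{\left(\left(-5 + 4\right)^{2},-3 \right)} + y\right)^{2} = \left(1 + 52\right)^{2} = 53^{2} = 2809$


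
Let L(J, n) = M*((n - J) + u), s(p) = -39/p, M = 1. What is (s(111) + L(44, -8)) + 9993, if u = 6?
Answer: 368026/37 ≈ 9946.7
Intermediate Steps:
L(J, n) = 6 + n - J (L(J, n) = 1*((n - J) + 6) = 1*(6 + n - J) = 6 + n - J)
(s(111) + L(44, -8)) + 9993 = (-39/111 + (6 - 8 - 1*44)) + 9993 = (-39*1/111 + (6 - 8 - 44)) + 9993 = (-13/37 - 46) + 9993 = -1715/37 + 9993 = 368026/37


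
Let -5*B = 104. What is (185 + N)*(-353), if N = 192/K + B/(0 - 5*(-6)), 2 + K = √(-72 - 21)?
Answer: -463146943/7275 + 67776*I*√93/97 ≈ -63663.0 + 6738.2*I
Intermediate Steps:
K = -2 + I*√93 (K = -2 + √(-72 - 21) = -2 + √(-93) = -2 + I*√93 ≈ -2.0 + 9.6436*I)
B = -104/5 (B = -⅕*104 = -104/5 ≈ -20.800)
N = -52/75 + 192/(-2 + I*√93) (N = 192/(-2 + I*√93) - 104/(5*(0 - 5*(-6))) = 192/(-2 + I*√93) - 104/(5*(0 + 30)) = 192/(-2 + I*√93) - 104/5/30 = 192/(-2 + I*√93) - 104/5*1/30 = 192/(-2 + I*√93) - 52/75 = -52/75 + 192/(-2 + I*√93) ≈ -4.6521 - 19.088*I)
(185 + N)*(-353) = (185 + (-33844/7275 - 192*I*√93/97))*(-353) = (1312031/7275 - 192*I*√93/97)*(-353) = -463146943/7275 + 67776*I*√93/97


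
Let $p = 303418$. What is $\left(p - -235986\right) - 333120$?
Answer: $206284$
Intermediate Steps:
$\left(p - -235986\right) - 333120 = \left(303418 - -235986\right) - 333120 = \left(303418 + 235986\right) - 333120 = 539404 - 333120 = 206284$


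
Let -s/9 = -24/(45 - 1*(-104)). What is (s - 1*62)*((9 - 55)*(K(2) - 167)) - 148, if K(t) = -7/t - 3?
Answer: -72026634/149 ≈ -4.8340e+5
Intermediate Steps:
s = 216/149 (s = -(-216)/(45 - 1*(-104)) = -(-216)/(45 + 104) = -(-216)/149 = -9*(-24/149) = 216/149 ≈ 1.4497)
K(t) = -3 - 7/t
(s - 1*62)*((9 - 55)*(K(2) - 167)) - 148 = (216/149 - 1*62)*((9 - 55)*((-3 - 7/2) - 167)) - 148 = (216/149 - 62)*(-46*((-3 - 7*½) - 167)) - 148 = -(-415012)*((-3 - 7/2) - 167)/149 - 148 = -(-415012)*(-13/2 - 167)/149 - 148 = -(-415012)*(-347)/(149*2) - 148 = -9022/149*7981 - 148 = -72004582/149 - 148 = -72026634/149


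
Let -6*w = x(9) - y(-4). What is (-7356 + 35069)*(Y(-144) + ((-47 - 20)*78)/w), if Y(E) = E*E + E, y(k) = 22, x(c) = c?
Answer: 503822340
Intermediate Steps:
w = 13/6 (w = -(9 - 1*22)/6 = -(9 - 22)/6 = -1/6*(-13) = 13/6 ≈ 2.1667)
Y(E) = E + E**2 (Y(E) = E**2 + E = E + E**2)
(-7356 + 35069)*(Y(-144) + ((-47 - 20)*78)/w) = (-7356 + 35069)*(-144*(1 - 144) + ((-47 - 20)*78)/(13/6)) = 27713*(-144*(-143) - 67*78*(6/13)) = 27713*(20592 - 5226*6/13) = 27713*(20592 - 2412) = 27713*18180 = 503822340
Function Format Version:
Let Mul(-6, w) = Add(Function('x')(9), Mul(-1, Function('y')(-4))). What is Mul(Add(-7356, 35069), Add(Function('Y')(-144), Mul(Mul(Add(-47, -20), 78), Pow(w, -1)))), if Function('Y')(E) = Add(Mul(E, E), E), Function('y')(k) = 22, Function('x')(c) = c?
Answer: 503822340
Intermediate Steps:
w = Rational(13, 6) (w = Mul(Rational(-1, 6), Add(9, Mul(-1, 22))) = Mul(Rational(-1, 6), Add(9, -22)) = Mul(Rational(-1, 6), -13) = Rational(13, 6) ≈ 2.1667)
Function('Y')(E) = Add(E, Pow(E, 2)) (Function('Y')(E) = Add(Pow(E, 2), E) = Add(E, Pow(E, 2)))
Mul(Add(-7356, 35069), Add(Function('Y')(-144), Mul(Mul(Add(-47, -20), 78), Pow(w, -1)))) = Mul(Add(-7356, 35069), Add(Mul(-144, Add(1, -144)), Mul(Mul(Add(-47, -20), 78), Pow(Rational(13, 6), -1)))) = Mul(27713, Add(Mul(-144, -143), Mul(Mul(-67, 78), Rational(6, 13)))) = Mul(27713, Add(20592, Mul(-5226, Rational(6, 13)))) = Mul(27713, Add(20592, -2412)) = Mul(27713, 18180) = 503822340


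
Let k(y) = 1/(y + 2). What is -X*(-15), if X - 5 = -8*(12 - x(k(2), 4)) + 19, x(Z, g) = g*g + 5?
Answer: 1440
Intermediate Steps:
k(y) = 1/(2 + y)
x(Z, g) = 5 + g² (x(Z, g) = g² + 5 = 5 + g²)
X = 96 (X = 5 + (-8*(12 - (5 + 4²)) + 19) = 5 + (-8*(12 - (5 + 16)) + 19) = 5 + (-8*(12 - 1*21) + 19) = 5 + (-8*(12 - 21) + 19) = 5 + (-8*(-9) + 19) = 5 + (72 + 19) = 5 + 91 = 96)
-X*(-15) = -96*(-15) = -1*(-1440) = 1440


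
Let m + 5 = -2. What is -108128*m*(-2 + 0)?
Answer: -1513792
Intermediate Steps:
m = -7 (m = -5 - 2 = -7)
-108128*m*(-2 + 0) = -(-756896)*(-2 + 0) = -(-756896)*(-2) = -108128*14 = -1513792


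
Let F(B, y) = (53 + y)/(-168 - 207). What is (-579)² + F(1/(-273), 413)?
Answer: 125714909/375 ≈ 3.3524e+5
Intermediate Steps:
F(B, y) = -53/375 - y/375 (F(B, y) = (53 + y)/(-375) = (53 + y)*(-1/375) = -53/375 - y/375)
(-579)² + F(1/(-273), 413) = (-579)² + (-53/375 - 1/375*413) = 335241 + (-53/375 - 413/375) = 335241 - 466/375 = 125714909/375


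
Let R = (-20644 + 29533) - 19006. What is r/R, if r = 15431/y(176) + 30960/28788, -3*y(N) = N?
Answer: 110602827/4271640208 ≈ 0.025892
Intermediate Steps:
y(N) = -N/3
r = -110602827/422224 (r = 15431/((-⅓*176)) + 30960/28788 = 15431/(-176/3) + 30960*(1/28788) = 15431*(-3/176) + 2580/2399 = -46293/176 + 2580/2399 = -110602827/422224 ≈ -261.95)
R = -10117 (R = 8889 - 19006 = -10117)
r/R = -110602827/422224/(-10117) = -110602827/422224*(-1/10117) = 110602827/4271640208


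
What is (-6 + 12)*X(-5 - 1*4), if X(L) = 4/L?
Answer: -8/3 ≈ -2.6667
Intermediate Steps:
(-6 + 12)*X(-5 - 1*4) = (-6 + 12)*(4/(-5 - 1*4)) = 6*(4/(-5 - 4)) = 6*(4/(-9)) = 6*(4*(-⅑)) = 6*(-4/9) = -8/3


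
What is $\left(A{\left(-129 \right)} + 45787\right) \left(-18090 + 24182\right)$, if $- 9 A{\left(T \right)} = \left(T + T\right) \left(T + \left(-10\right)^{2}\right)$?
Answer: $\frac{821609764}{3} \approx 2.7387 \cdot 10^{8}$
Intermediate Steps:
$A{\left(T \right)} = - \frac{2 T \left(100 + T\right)}{9}$ ($A{\left(T \right)} = - \frac{\left(T + T\right) \left(T + \left(-10\right)^{2}\right)}{9} = - \frac{2 T \left(T + 100\right)}{9} = - \frac{2 T \left(100 + T\right)}{9}$)
$\left(A{\left(-129 \right)} + 45787\right) \left(-18090 + 24182\right) = \left(\left(- \frac{2}{9}\right) \left(-129\right) \left(100 - 129\right) + 45787\right) \left(-18090 + 24182\right) = \left(\left(- \frac{2}{9}\right) \left(-129\right) \left(-29\right) + 45787\right) 6092 = \left(- \frac{2494}{3} + 45787\right) 6092 = \frac{134867}{3} \cdot 6092 = \frac{821609764}{3}$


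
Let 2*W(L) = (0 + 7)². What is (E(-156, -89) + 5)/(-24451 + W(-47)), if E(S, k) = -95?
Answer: 180/48853 ≈ 0.0036845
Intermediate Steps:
W(L) = 49/2 (W(L) = (0 + 7)²/2 = (½)*7² = (½)*49 = 49/2)
(E(-156, -89) + 5)/(-24451 + W(-47)) = (-95 + 5)/(-24451 + 49/2) = -90/(-48853/2) = -90*(-2/48853) = 180/48853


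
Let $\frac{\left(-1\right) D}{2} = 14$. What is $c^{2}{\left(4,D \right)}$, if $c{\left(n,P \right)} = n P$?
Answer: $12544$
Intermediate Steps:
$D = -28$ ($D = \left(-2\right) 14 = -28$)
$c{\left(n,P \right)} = P n$
$c^{2}{\left(4,D \right)} = \left(\left(-28\right) 4\right)^{2} = \left(-112\right)^{2} = 12544$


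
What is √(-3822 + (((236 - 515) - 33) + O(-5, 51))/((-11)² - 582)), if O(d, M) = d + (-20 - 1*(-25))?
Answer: I*√812111430/461 ≈ 61.817*I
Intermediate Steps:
O(d, M) = 5 + d (O(d, M) = d + (-20 + 25) = d + 5 = 5 + d)
√(-3822 + (((236 - 515) - 33) + O(-5, 51))/((-11)² - 582)) = √(-3822 + (((236 - 515) - 33) + (5 - 5))/((-11)² - 582)) = √(-3822 + ((-279 - 33) + 0)/(121 - 582)) = √(-3822 + (-312 + 0)/(-461)) = √(-3822 - 312*(-1/461)) = √(-3822 + 312/461) = √(-1761630/461) = I*√812111430/461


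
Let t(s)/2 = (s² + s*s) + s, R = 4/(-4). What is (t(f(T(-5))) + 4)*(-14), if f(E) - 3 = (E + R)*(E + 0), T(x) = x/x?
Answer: -644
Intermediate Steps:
R = -1 (R = 4*(-¼) = -1)
T(x) = 1
f(E) = 3 + E*(-1 + E) (f(E) = 3 + (E - 1)*(E + 0) = 3 + (-1 + E)*E = 3 + E*(-1 + E))
t(s) = 2*s + 4*s² (t(s) = 2*((s² + s*s) + s) = 2*((s² + s²) + s) = 2*(2*s² + s) = 2*(s + 2*s²) = 2*s + 4*s²)
(t(f(T(-5))) + 4)*(-14) = (2*(3 + 1² - 1*1)*(1 + 2*(3 + 1² - 1*1)) + 4)*(-14) = (2*(3 + 1 - 1)*(1 + 2*(3 + 1 - 1)) + 4)*(-14) = (2*3*(1 + 2*3) + 4)*(-14) = (2*3*(1 + 6) + 4)*(-14) = (2*3*7 + 4)*(-14) = (42 + 4)*(-14) = 46*(-14) = -644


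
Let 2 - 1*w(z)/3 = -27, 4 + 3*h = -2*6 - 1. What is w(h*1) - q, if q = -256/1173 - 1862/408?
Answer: 143547/1564 ≈ 91.782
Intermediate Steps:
h = -17/3 (h = -4/3 + (-2*6 - 1)/3 = -4/3 + (-12 - 1)/3 = -4/3 + (1/3)*(-13) = -4/3 - 13/3 = -17/3 ≈ -5.6667)
w(z) = 87 (w(z) = 6 - 3*(-27) = 6 + 81 = 87)
q = -7479/1564 (q = -256*1/1173 - 1862*1/408 = -256/1173 - 931/204 = -7479/1564 ≈ -4.7820)
w(h*1) - q = 87 - 1*(-7479/1564) = 87 + 7479/1564 = 143547/1564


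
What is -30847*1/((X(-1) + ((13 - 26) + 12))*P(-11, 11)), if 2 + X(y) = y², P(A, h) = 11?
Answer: 30847/22 ≈ 1402.1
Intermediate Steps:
X(y) = -2 + y²
-30847*1/((X(-1) + ((13 - 26) + 12))*P(-11, 11)) = -30847*1/(11*((-2 + (-1)²) + ((13 - 26) + 12))) = -30847*1/(11*((-2 + 1) + (-13 + 12))) = -30847*1/(11*(-1 - 1)) = -30847/(11*(-2)) = -30847/(-22) = -30847*(-1/22) = 30847/22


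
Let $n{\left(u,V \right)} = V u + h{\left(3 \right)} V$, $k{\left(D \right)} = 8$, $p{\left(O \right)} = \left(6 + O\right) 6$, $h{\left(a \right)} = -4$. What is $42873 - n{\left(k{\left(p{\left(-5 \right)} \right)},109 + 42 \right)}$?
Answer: $42269$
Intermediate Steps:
$p{\left(O \right)} = 36 + 6 O$
$n{\left(u,V \right)} = - 4 V + V u$ ($n{\left(u,V \right)} = V u - 4 V = - 4 V + V u$)
$42873 - n{\left(k{\left(p{\left(-5 \right)} \right)},109 + 42 \right)} = 42873 - \left(109 + 42\right) \left(-4 + 8\right) = 42873 - 151 \cdot 4 = 42873 - 604 = 42269$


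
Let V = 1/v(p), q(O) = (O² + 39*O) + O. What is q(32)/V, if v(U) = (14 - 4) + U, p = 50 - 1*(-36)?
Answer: 221184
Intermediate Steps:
p = 86 (p = 50 + 36 = 86)
q(O) = O² + 40*O
v(U) = 10 + U
V = 1/96 (V = 1/(10 + 86) = 1/96 ≈ 0.010417)
q(32)/V = (32*(40 + 32))/(1/96) = (32*72)*96 = 2304*96 = 221184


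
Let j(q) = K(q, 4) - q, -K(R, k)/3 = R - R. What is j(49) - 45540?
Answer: -45589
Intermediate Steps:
K(R, k) = 0 (K(R, k) = -3*(R - R) = -3*0 = 0)
j(q) = -q (j(q) = 0 - q = -q)
j(49) - 45540 = -1*49 - 45540 = -49 - 45540 = -45589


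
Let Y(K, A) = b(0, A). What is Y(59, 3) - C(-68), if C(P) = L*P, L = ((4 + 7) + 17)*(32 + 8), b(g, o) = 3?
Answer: 76163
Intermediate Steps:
Y(K, A) = 3
L = 1120 (L = (11 + 17)*40 = 28*40 = 1120)
C(P) = 1120*P
Y(59, 3) - C(-68) = 3 - 1120*(-68) = 3 - 1*(-76160) = 3 + 76160 = 76163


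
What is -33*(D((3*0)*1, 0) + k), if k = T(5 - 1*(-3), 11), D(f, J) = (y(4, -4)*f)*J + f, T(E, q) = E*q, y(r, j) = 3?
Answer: -2904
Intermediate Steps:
D(f, J) = f + 3*J*f (D(f, J) = (3*f)*J + f = 3*J*f + f = f + 3*J*f)
k = 88 (k = (5 - 1*(-3))*11 = (5 + 3)*11 = 8*11 = 88)
-33*(D((3*0)*1, 0) + k) = -33*(((3*0)*1)*(1 + 3*0) + 88) = -33*((0*1)*(1 + 0) + 88) = -33*(0*1 + 88) = -33*(0 + 88) = -33*88 = -2904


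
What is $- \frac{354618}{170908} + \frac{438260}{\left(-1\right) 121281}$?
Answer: $- \frac{58955282869}{10363946574} \approx -5.6885$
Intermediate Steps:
$- \frac{354618}{170908} + \frac{438260}{\left(-1\right) 121281} = \left(-354618\right) \frac{1}{170908} + \frac{438260}{-121281} = - \frac{177309}{85454} + 438260 \left(- \frac{1}{121281}\right) = - \frac{177309}{85454} - \frac{438260}{121281} = - \frac{58955282869}{10363946574}$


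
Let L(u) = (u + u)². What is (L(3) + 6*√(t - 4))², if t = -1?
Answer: 1116 + 432*I*√5 ≈ 1116.0 + 965.98*I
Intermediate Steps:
L(u) = 4*u² (L(u) = (2*u)² = 4*u²)
(L(3) + 6*√(t - 4))² = (4*3² + 6*√(-1 - 4))² = (4*9 + 6*√(-5))² = (36 + 6*(I*√5))² = (36 + 6*I*√5)²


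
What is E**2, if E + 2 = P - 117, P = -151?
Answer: 72900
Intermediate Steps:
E = -270 (E = -2 + (-151 - 117) = -2 - 268 = -270)
E**2 = (-270)**2 = 72900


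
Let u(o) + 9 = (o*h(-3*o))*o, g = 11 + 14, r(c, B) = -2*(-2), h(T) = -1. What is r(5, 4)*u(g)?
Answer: -2536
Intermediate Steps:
r(c, B) = 4
g = 25
u(o) = -9 - o² (u(o) = -9 + (o*(-1))*o = -9 + (-o)*o = -9 - o²)
r(5, 4)*u(g) = 4*(-9 - 1*25²) = 4*(-9 - 1*625) = 4*(-9 - 625) = 4*(-634) = -2536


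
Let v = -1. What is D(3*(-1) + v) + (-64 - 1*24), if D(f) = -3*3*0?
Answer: -88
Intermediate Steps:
D(f) = 0 (D(f) = -9*0 = 0)
D(3*(-1) + v) + (-64 - 1*24) = 0 + (-64 - 1*24) = 0 + (-64 - 24) = 0 - 88 = -88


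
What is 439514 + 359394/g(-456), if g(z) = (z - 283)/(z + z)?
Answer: 652568174/739 ≈ 8.8304e+5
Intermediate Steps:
g(z) = (-283 + z)/(2*z) (g(z) = (-283 + z)/((2*z)) = (-283 + z)*(1/(2*z)) = (-283 + z)/(2*z))
439514 + 359394/g(-456) = 439514 + 359394/(((½)*(-283 - 456)/(-456))) = 439514 + 359394/(((½)*(-1/456)*(-739))) = 439514 + 359394/(739/912) = 439514 + 359394*(912/739) = 439514 + 327767328/739 = 652568174/739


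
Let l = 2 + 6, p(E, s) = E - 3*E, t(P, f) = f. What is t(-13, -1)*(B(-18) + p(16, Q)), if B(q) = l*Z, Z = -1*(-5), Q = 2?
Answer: -8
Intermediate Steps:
p(E, s) = -2*E
Z = 5
l = 8
B(q) = 40 (B(q) = 8*5 = 40)
t(-13, -1)*(B(-18) + p(16, Q)) = -(40 - 2*16) = -(40 - 32) = -1*8 = -8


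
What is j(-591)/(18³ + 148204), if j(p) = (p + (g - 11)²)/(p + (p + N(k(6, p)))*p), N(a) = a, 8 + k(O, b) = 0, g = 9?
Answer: -587/54439095048 ≈ -1.0783e-8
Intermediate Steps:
k(O, b) = -8 (k(O, b) = -8 + 0 = -8)
j(p) = (4 + p)/(p + p*(-8 + p)) (j(p) = (p + (9 - 11)²)/(p + (p - 8)*p) = (p + (-2)²)/(p + (-8 + p)*p) = (p + 4)/(p + p*(-8 + p)) = (4 + p)/(p + p*(-8 + p)))
j(-591)/(18³ + 148204) = ((4 - 591)/((-591)*(-7 - 591)))/(18³ + 148204) = (-1/591*(-587)/(-598))/(5832 + 148204) = -1/591*(-1/598)*(-587)/154036 = -587/353418*1/154036 = -587/54439095048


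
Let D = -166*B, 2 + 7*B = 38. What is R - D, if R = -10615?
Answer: -68329/7 ≈ -9761.3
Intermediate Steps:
B = 36/7 (B = -2/7 + (⅐)*38 = -2/7 + 38/7 = 36/7 ≈ 5.1429)
D = -5976/7 (D = -166*36/7 = -5976/7 ≈ -853.71)
R - D = -10615 - 1*(-5976/7) = -10615 + 5976/7 = -68329/7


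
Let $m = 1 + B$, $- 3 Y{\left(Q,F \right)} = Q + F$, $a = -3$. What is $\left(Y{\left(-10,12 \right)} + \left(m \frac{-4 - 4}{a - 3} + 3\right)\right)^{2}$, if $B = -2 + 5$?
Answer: $\frac{529}{9} \approx 58.778$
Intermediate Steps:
$B = 3$
$Y{\left(Q,F \right)} = - \frac{F}{3} - \frac{Q}{3}$ ($Y{\left(Q,F \right)} = - \frac{Q + F}{3} = - \frac{F + Q}{3} = - \frac{F}{3} - \frac{Q}{3}$)
$m = 4$ ($m = 1 + 3 = 4$)
$\left(Y{\left(-10,12 \right)} + \left(m \frac{-4 - 4}{a - 3} + 3\right)\right)^{2} = \left(\left(\left(- \frac{1}{3}\right) 12 - - \frac{10}{3}\right) + \left(4 \frac{-4 - 4}{-3 - 3} + 3\right)\right)^{2} = \left(\left(-4 + \frac{10}{3}\right) + \left(4 \left(- \frac{8}{-6}\right) + 3\right)\right)^{2} = \left(- \frac{2}{3} + \left(4 \left(\left(-8\right) \left(- \frac{1}{6}\right)\right) + 3\right)\right)^{2} = \left(- \frac{2}{3} + \left(4 \cdot \frac{4}{3} + 3\right)\right)^{2} = \left(- \frac{2}{3} + \left(\frac{16}{3} + 3\right)\right)^{2} = \left(- \frac{2}{3} + \frac{25}{3}\right)^{2} = \left(\frac{23}{3}\right)^{2} = \frac{529}{9}$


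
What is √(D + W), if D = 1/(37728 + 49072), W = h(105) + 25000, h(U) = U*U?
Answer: √678552490217/4340 ≈ 189.80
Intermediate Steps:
h(U) = U²
W = 36025 (W = 105² + 25000 = 11025 + 25000 = 36025)
D = 1/86800 ≈ 1.1521e-5
√(D + W) = √(1/86800 + 36025) = √(3126970001/86800) = √678552490217/4340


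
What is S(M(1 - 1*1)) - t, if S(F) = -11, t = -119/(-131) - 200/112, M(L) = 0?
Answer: -18565/1834 ≈ -10.123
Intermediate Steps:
t = -1609/1834 (t = -119*(-1/131) - 200*1/112 = 119/131 - 25/14 = -1609/1834 ≈ -0.87732)
S(M(1 - 1*1)) - t = -11 - 1*(-1609/1834) = -11 + 1609/1834 = -18565/1834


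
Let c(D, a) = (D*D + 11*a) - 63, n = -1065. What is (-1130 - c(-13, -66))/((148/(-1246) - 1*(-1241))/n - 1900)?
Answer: 338382450/1261413569 ≈ 0.26826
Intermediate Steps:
c(D, a) = -63 + D² + 11*a (c(D, a) = (D² + 11*a) - 63 = -63 + D² + 11*a)
(-1130 - c(-13, -66))/((148/(-1246) - 1*(-1241))/n - 1900) = (-1130 - (-63 + (-13)² + 11*(-66)))/((148/(-1246) - 1*(-1241))/(-1065) - 1900) = (-1130 - (-63 + 169 - 726))/((148*(-1/1246) + 1241)*(-1/1065) - 1900) = (-1130 - 1*(-620))/((-74/623 + 1241)*(-1/1065) - 1900) = (-1130 + 620)/((773069/623)*(-1/1065) - 1900) = -510/(-773069/663495 - 1900) = -510/(-1261413569/663495) = -510*(-663495/1261413569) = 338382450/1261413569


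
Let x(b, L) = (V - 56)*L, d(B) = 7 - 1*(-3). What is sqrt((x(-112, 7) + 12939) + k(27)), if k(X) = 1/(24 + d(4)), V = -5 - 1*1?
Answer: sqrt(14455814)/34 ≈ 111.83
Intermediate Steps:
V = -6 (V = -5 - 1 = -6)
d(B) = 10 (d(B) = 7 + 3 = 10)
k(X) = 1/34 (k(X) = 1/(24 + 10) = 1/34)
x(b, L) = -62*L (x(b, L) = (-6 - 56)*L = -62*L)
sqrt((x(-112, 7) + 12939) + k(27)) = sqrt((-62*7 + 12939) + 1/34) = sqrt((-434 + 12939) + 1/34) = sqrt(12505 + 1/34) = sqrt(425171/34) = sqrt(14455814)/34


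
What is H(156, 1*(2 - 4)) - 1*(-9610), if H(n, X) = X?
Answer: 9608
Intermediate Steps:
H(156, 1*(2 - 4)) - 1*(-9610) = 1*(2 - 4) - 1*(-9610) = 1*(-2) + 9610 = -2 + 9610 = 9608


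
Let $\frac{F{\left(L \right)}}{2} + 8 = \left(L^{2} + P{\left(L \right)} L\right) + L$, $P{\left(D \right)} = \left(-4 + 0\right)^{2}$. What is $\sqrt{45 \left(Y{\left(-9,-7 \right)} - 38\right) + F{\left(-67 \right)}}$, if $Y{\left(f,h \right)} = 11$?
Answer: $\sqrt{5469} \approx 73.953$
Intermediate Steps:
$P{\left(D \right)} = 16$ ($P{\left(D \right)} = \left(-4\right)^{2} = 16$)
$F{\left(L \right)} = -16 + 2 L^{2} + 34 L$ ($F{\left(L \right)} = -16 + 2 \left(\left(L^{2} + 16 L\right) + L\right) = -16 + 2 \left(L^{2} + 17 L\right) = -16 + \left(2 L^{2} + 34 L\right) = -16 + 2 L^{2} + 34 L$)
$\sqrt{45 \left(Y{\left(-9,-7 \right)} - 38\right) + F{\left(-67 \right)}} = \sqrt{45 \left(11 - 38\right) + \left(-16 + 2 \left(-67\right)^{2} + 34 \left(-67\right)\right)} = \sqrt{45 \left(-27\right) - -6684} = \sqrt{-1215 - -6684} = \sqrt{-1215 + 6684} = \sqrt{5469}$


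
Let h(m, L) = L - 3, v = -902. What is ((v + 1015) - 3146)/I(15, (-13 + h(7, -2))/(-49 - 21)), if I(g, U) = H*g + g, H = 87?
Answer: -1011/440 ≈ -2.2977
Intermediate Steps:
h(m, L) = -3 + L
I(g, U) = 88*g (I(g, U) = 87*g + g = 88*g)
((v + 1015) - 3146)/I(15, (-13 + h(7, -2))/(-49 - 21)) = ((-902 + 1015) - 3146)/((88*15)) = (113 - 3146)/1320 = -3033*1/1320 = -1011/440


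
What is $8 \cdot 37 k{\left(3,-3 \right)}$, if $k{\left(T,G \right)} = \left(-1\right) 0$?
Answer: $0$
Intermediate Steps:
$k{\left(T,G \right)} = 0$
$8 \cdot 37 k{\left(3,-3 \right)} = 8 \cdot 37 \cdot 0 = 296 \cdot 0 = 0$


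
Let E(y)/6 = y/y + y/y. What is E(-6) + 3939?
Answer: 3951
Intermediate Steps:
E(y) = 12 (E(y) = 6*(y/y + y/y) = 6*(1 + 1) = 6*2 = 12)
E(-6) + 3939 = 12 + 3939 = 3951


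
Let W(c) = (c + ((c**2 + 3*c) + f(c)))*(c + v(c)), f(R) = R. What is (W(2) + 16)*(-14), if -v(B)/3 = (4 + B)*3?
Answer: 9968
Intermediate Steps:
v(B) = -36 - 9*B (v(B) = -3*(4 + B)*3 = -3*(12 + 3*B) = -36 - 9*B)
W(c) = (-36 - 8*c)*(c**2 + 5*c) (W(c) = (c + ((c**2 + 3*c) + c))*(c + (-36 - 9*c)) = (c + (c**2 + 4*c))*(-36 - 8*c) = (c**2 + 5*c)*(-36 - 8*c) = (-36 - 8*c)*(c**2 + 5*c))
(W(2) + 16)*(-14) = (4*2*(-45 - 19*2 - 2*2**2) + 16)*(-14) = (4*2*(-45 - 38 - 2*4) + 16)*(-14) = (4*2*(-45 - 38 - 8) + 16)*(-14) = (4*2*(-91) + 16)*(-14) = (-728 + 16)*(-14) = -712*(-14) = 9968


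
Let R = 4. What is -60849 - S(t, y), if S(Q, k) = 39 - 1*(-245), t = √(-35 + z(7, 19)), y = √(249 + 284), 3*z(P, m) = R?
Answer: -61133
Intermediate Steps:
z(P, m) = 4/3 (z(P, m) = (⅓)*4 = 4/3)
y = √533 ≈ 23.087
t = I*√303/3 (t = √(-35 + 4/3) = √(-101/3) = I*√303/3 ≈ 5.8023*I)
S(Q, k) = 284 (S(Q, k) = 39 + 245 = 284)
-60849 - S(t, y) = -60849 - 1*284 = -60849 - 284 = -61133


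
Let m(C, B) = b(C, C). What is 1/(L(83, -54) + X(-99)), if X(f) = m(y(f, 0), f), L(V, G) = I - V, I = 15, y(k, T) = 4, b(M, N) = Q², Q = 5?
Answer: -1/43 ≈ -0.023256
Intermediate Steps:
b(M, N) = 25 (b(M, N) = 5² = 25)
L(V, G) = 15 - V
m(C, B) = 25
X(f) = 25
1/(L(83, -54) + X(-99)) = 1/((15 - 1*83) + 25) = 1/((15 - 83) + 25) = 1/(-68 + 25) = 1/(-43) = -1/43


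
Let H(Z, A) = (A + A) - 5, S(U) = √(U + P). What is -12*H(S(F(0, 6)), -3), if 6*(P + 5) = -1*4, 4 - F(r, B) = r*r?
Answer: 132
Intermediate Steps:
F(r, B) = 4 - r² (F(r, B) = 4 - r*r = 4 - r²)
P = -17/3 (P = -5 + (-1*4)/6 = -5 + (⅙)*(-4) = -5 - ⅔ = -17/3 ≈ -5.6667)
S(U) = √(-17/3 + U) (S(U) = √(U - 17/3) = √(-17/3 + U))
H(Z, A) = -5 + 2*A (H(Z, A) = 2*A - 5 = -5 + 2*A)
-12*H(S(F(0, 6)), -3) = -12*(-5 + 2*(-3)) = -12*(-5 - 6) = -12*(-11) = 132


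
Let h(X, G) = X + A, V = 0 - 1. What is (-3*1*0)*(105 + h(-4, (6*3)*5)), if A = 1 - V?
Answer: 0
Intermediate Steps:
V = -1
A = 2 (A = 1 - 1*(-1) = 1 + 1 = 2)
h(X, G) = 2 + X (h(X, G) = X + 2 = 2 + X)
(-3*1*0)*(105 + h(-4, (6*3)*5)) = (-3*1*0)*(105 + (2 - 4)) = (-3*0)*(105 - 2) = 0*103 = 0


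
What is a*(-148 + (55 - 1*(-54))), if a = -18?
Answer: 702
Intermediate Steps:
a*(-148 + (55 - 1*(-54))) = -18*(-148 + (55 - 1*(-54))) = -18*(-148 + (55 + 54)) = -18*(-148 + 109) = -18*(-39) = 702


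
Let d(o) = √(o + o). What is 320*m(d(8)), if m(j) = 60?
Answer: 19200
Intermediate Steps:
d(o) = √2*√o (d(o) = √(2*o) = √2*√o)
320*m(d(8)) = 320*60 = 19200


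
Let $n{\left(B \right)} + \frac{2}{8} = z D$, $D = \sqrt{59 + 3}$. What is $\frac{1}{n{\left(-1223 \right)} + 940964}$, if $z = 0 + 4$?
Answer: $\frac{15055420}{14166604445153} - \frac{64 \sqrt{62}}{14166604445153} \approx 1.0627 \cdot 10^{-6}$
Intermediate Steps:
$D = \sqrt{62} \approx 7.874$
$z = 4$
$n{\left(B \right)} = - \frac{1}{4} + 4 \sqrt{62}$
$\frac{1}{n{\left(-1223 \right)} + 940964} = \frac{1}{\left(- \frac{1}{4} + 4 \sqrt{62}\right) + 940964} = \frac{1}{\frac{3763855}{4} + 4 \sqrt{62}}$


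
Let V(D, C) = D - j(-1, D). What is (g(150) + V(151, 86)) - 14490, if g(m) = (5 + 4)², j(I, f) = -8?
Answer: -14250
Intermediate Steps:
g(m) = 81 (g(m) = 9² = 81)
V(D, C) = 8 + D (V(D, C) = D - 1*(-8) = D + 8 = 8 + D)
(g(150) + V(151, 86)) - 14490 = (81 + (8 + 151)) - 14490 = (81 + 159) - 14490 = 240 - 14490 = -14250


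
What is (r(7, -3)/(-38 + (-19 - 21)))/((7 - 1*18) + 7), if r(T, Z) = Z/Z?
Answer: 1/312 ≈ 0.0032051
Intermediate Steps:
r(T, Z) = 1
(r(7, -3)/(-38 + (-19 - 21)))/((7 - 1*18) + 7) = (1/(-38 + (-19 - 21)))/((7 - 1*18) + 7) = (1/(-38 - 40))/((7 - 18) + 7) = (1/(-78))/(-11 + 7) = -1/78*1/(-4) = -1/78*(-1/4) = 1/312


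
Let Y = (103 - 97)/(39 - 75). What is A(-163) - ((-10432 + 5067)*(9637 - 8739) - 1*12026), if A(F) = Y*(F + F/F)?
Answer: 4829823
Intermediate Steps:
Y = -⅙ (Y = 6/(-36) = 6*(-1/36) = -⅙ ≈ -0.16667)
A(F) = -⅙ - F/6 (A(F) = -(F + F/F)/6 = -(F + 1)/6 = -(1 + F)/6 = -⅙ - F/6)
A(-163) - ((-10432 + 5067)*(9637 - 8739) - 1*12026) = (-⅙ - ⅙*(-163)) - ((-10432 + 5067)*(9637 - 8739) - 1*12026) = (-⅙ + 163/6) - (-5365*898 - 12026) = 27 - (-4817770 - 12026) = 27 - 1*(-4829796) = 27 + 4829796 = 4829823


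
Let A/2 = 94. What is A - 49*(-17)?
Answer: 1021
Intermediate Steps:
A = 188 (A = 2*94 = 188)
A - 49*(-17) = 188 - 49*(-17) = 188 + 833 = 1021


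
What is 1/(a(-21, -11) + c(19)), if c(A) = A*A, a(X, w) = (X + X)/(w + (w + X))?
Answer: 43/15565 ≈ 0.0027626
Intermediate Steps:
a(X, w) = 2*X/(X + 2*w) (a(X, w) = (2*X)/(w + (X + w)) = (2*X)/(X + 2*w) = 2*X/(X + 2*w))
c(A) = A**2
1/(a(-21, -11) + c(19)) = 1/(2*(-21)/(-21 + 2*(-11)) + 19**2) = 1/(2*(-21)/(-21 - 22) + 361) = 1/(2*(-21)/(-43) + 361) = 1/(2*(-21)*(-1/43) + 361) = 1/(42/43 + 361) = 1/(15565/43) = 43/15565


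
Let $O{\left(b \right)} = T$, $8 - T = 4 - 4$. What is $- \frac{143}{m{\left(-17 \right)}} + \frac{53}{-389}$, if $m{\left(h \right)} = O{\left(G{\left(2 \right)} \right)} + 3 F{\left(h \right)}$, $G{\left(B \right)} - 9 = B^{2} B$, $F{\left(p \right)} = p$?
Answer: $\frac{53348}{16727} \approx 3.1893$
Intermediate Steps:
$G{\left(B \right)} = 9 + B^{3}$ ($G{\left(B \right)} = 9 + B^{2} B = 9 + B^{3}$)
$T = 8$ ($T = 8 - \left(4 - 4\right) = 8 - 0 = 8 + 0 = 8$)
$O{\left(b \right)} = 8$
$m{\left(h \right)} = 8 + 3 h$
$- \frac{143}{m{\left(-17 \right)}} + \frac{53}{-389} = - \frac{143}{8 + 3 \left(-17\right)} + \frac{53}{-389} = - \frac{143}{8 - 51} + 53 \left(- \frac{1}{389}\right) = - \frac{143}{-43} - \frac{53}{389} = \left(-143\right) \left(- \frac{1}{43}\right) - \frac{53}{389} = \frac{143}{43} - \frac{53}{389} = \frac{53348}{16727}$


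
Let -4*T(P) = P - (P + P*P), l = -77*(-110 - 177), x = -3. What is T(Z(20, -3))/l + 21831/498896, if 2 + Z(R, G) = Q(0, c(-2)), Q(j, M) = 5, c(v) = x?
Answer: 483565785/11025102704 ≈ 0.043860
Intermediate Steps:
c(v) = -3
Z(R, G) = 3 (Z(R, G) = -2 + 5 = 3)
l = 22099 (l = -77*(-287) = 22099)
T(P) = P²/4 (T(P) = -(P - (P + P*P))/4 = -(P - (P + P²))/4 = -(P + (-P - P²))/4 = -(-1)*P²/4 = P²/4)
T(Z(20, -3))/l + 21831/498896 = ((¼)*3²)/22099 + 21831/498896 = ((¼)*9)*(1/22099) + 21831*(1/498896) = (9/4)*(1/22099) + 21831/498896 = 9/88396 + 21831/498896 = 483565785/11025102704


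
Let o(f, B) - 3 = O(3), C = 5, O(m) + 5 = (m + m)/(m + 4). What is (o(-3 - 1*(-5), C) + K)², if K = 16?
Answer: 10816/49 ≈ 220.73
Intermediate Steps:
O(m) = -5 + 2*m/(4 + m) (O(m) = -5 + (m + m)/(m + 4) = -5 + (2*m)/(4 + m) = -5 + 2*m/(4 + m))
o(f, B) = -8/7 (o(f, B) = 3 + (-20 - 3*3)/(4 + 3) = 3 + (-20 - 9)/7 = 3 + (⅐)*(-29) = 3 - 29/7 = -8/7)
(o(-3 - 1*(-5), C) + K)² = (-8/7 + 16)² = (104/7)² = 10816/49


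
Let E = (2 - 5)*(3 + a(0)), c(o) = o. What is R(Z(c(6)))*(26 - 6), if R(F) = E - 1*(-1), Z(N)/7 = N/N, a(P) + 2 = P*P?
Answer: -40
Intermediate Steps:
a(P) = -2 + P² (a(P) = -2 + P*P = -2 + P²)
Z(N) = 7 (Z(N) = 7*(N/N) = 7*1 = 7)
E = -3 (E = (2 - 5)*(3 + (-2 + 0²)) = -3*(3 + (-2 + 0)) = -3*(3 - 2) = -3*1 = -3)
R(F) = -2 (R(F) = -3 - 1*(-1) = -3 + 1 = -2)
R(Z(c(6)))*(26 - 6) = -2*(26 - 6) = -2*20 = -40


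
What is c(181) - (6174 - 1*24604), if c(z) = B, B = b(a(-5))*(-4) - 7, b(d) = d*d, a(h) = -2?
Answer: 18407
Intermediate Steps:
b(d) = d²
B = -23 (B = (-2)²*(-4) - 7 = 4*(-4) - 7 = -16 - 7 = -23)
c(z) = -23
c(181) - (6174 - 1*24604) = -23 - (6174 - 1*24604) = -23 - (6174 - 24604) = -23 - 1*(-18430) = -23 + 18430 = 18407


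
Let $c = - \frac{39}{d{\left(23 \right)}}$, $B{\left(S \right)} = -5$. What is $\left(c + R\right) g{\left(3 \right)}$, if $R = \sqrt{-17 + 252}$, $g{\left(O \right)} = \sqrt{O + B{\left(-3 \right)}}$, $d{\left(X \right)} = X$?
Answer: $i \sqrt{2} \left(- \frac{39}{23} + \sqrt{235}\right) \approx 19.281 i$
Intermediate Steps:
$g{\left(O \right)} = \sqrt{-5 + O}$ ($g{\left(O \right)} = \sqrt{O - 5} = \sqrt{-5 + O}$)
$R = \sqrt{235} \approx 15.33$
$c = - \frac{39}{23} \approx -1.6957$
$\left(c + R\right) g{\left(3 \right)} = \left(- \frac{39}{23} + \sqrt{235}\right) \sqrt{-5 + 3} = \left(- \frac{39}{23} + \sqrt{235}\right) \sqrt{-2} = \left(- \frac{39}{23} + \sqrt{235}\right) i \sqrt{2} = i \sqrt{2} \left(- \frac{39}{23} + \sqrt{235}\right)$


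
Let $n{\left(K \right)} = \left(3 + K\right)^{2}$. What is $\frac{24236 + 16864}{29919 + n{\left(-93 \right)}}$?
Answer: $\frac{13700}{12673} \approx 1.081$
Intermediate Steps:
$\frac{24236 + 16864}{29919 + n{\left(-93 \right)}} = \frac{24236 + 16864}{29919 + \left(3 - 93\right)^{2}} = \frac{41100}{29919 + \left(-90\right)^{2}} = \frac{41100}{29919 + 8100} = \frac{41100}{38019} = 41100 \cdot \frac{1}{38019} = \frac{13700}{12673}$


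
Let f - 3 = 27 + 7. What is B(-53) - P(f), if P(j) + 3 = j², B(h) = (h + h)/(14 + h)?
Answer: -53168/39 ≈ -1363.3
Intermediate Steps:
B(h) = 2*h/(14 + h) (B(h) = (2*h)/(14 + h) = 2*h/(14 + h))
f = 37 (f = 3 + (27 + 7) = 3 + 34 = 37)
P(j) = -3 + j²
B(-53) - P(f) = 2*(-53)/(14 - 53) - (-3 + 37²) = 2*(-53)/(-39) - (-3 + 1369) = 2*(-53)*(-1/39) - 1*1366 = 106/39 - 1366 = -53168/39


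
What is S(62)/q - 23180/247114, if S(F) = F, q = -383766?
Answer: -117250223/1247815149 ≈ -0.093964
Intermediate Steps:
S(62)/q - 23180/247114 = 62/(-383766) - 23180/247114 = 62*(-1/383766) - 23180*1/247114 = -31/191883 - 610/6503 = -117250223/1247815149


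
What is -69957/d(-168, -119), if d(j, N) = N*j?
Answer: -23319/6664 ≈ -3.4992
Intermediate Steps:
-69957/d(-168, -119) = -69957/((-119*(-168))) = -69957/19992 = -69957*1/19992 = -23319/6664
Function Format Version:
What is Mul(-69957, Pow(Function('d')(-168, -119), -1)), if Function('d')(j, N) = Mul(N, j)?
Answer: Rational(-23319, 6664) ≈ -3.4992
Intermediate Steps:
Mul(-69957, Pow(Function('d')(-168, -119), -1)) = Mul(-69957, Pow(Mul(-119, -168), -1)) = Mul(-69957, Pow(19992, -1)) = Mul(-69957, Rational(1, 19992)) = Rational(-23319, 6664)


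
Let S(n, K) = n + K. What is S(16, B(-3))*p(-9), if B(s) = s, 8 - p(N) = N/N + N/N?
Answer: 78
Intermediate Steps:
p(N) = 6 (p(N) = 8 - (N/N + N/N) = 8 - (1 + 1) = 8 - 1*2 = 8 - 2 = 6)
S(n, K) = K + n
S(16, B(-3))*p(-9) = (-3 + 16)*6 = 13*6 = 78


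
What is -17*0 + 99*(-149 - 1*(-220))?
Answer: 7029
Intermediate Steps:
-17*0 + 99*(-149 - 1*(-220)) = 0 + 99*(-149 + 220) = 0 + 99*71 = 0 + 7029 = 7029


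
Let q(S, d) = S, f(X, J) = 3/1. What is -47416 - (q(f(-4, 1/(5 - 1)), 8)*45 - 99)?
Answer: -47452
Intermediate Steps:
f(X, J) = 3 (f(X, J) = 3*1 = 3)
-47416 - (q(f(-4, 1/(5 - 1)), 8)*45 - 99) = -47416 - (3*45 - 99) = -47416 - (135 - 99) = -47416 - 1*36 = -47416 - 36 = -47452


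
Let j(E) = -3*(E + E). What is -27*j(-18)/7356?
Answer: -243/613 ≈ -0.39641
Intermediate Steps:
j(E) = -6*E
-27*j(-18)/7356 = -(-162)*(-18)/7356 = -27*108*(1/7356) = -2916*1/7356 = -243/613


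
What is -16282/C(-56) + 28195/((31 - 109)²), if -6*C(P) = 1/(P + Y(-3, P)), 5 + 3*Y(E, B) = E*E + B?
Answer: -43586234525/6084 ≈ -7.1641e+6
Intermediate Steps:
Y(E, B) = -5/3 + B/3 + E²/3 (Y(E, B) = -5/3 + (E*E + B)/3 = -5/3 + (E² + B)/3 = -5/3 + (B + E²)/3 = -5/3 + (B/3 + E²/3) = -5/3 + B/3 + E²/3)
C(P) = -1/(6*(4/3 + 4*P/3)) (C(P) = -1/(6*(P + (-5/3 + P/3 + (⅓)*(-3)²))) = -1/(6*(P + (-5/3 + P/3 + (⅓)*9))) = -1/(6*(P + (-5/3 + P/3 + 3))) = -1/(6*(P + (4/3 + P/3))) = -1/(6*(4/3 + 4*P/3)))
-16282/C(-56) + 28195/((31 - 109)²) = -16282/((-1/(8 + 8*(-56)))) + 28195/((31 - 109)²) = -16282/((-1/(8 - 448))) + 28195/((-78)²) = -16282/((-1/(-440))) + 28195/6084 = -16282/((-1*(-1/440))) + 28195*(1/6084) = -16282/1/440 + 28195/6084 = -16282*440 + 28195/6084 = -7164080 + 28195/6084 = -43586234525/6084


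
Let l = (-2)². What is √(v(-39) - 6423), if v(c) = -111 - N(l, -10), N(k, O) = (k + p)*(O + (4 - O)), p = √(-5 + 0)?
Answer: √(-6550 - 4*I*√5) ≈ 0.0553 - 80.932*I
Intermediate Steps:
p = I*√5 (p = √(-5) = I*√5 ≈ 2.2361*I)
l = 4
N(k, O) = 4*k + 4*I*√5 (N(k, O) = (k + I*√5)*(O + (4 - O)) = (k + I*√5)*4 = 4*k + 4*I*√5)
v(c) = -127 - 4*I*√5 (v(c) = -111 - (4*4 + 4*I*√5) = -111 - (16 + 4*I*√5) = -111 + (-16 - 4*I*√5) = -127 - 4*I*√5)
√(v(-39) - 6423) = √((-127 - 4*I*√5) - 6423) = √(-6550 - 4*I*√5)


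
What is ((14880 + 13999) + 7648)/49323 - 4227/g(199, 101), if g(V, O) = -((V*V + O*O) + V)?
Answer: 678291616/822066441 ≈ 0.82511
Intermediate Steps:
g(V, O) = -V - O² - V² (g(V, O) = -((V² + O²) + V) = -((O² + V²) + V) = -(V + O² + V²) = -V - O² - V²)
((14880 + 13999) + 7648)/49323 - 4227/g(199, 101) = ((14880 + 13999) + 7648)/49323 - 4227/(-1*199 - 1*101² - 1*199²) = (28879 + 7648)*(1/49323) - 4227/(-199 - 1*10201 - 1*39601) = 36527*(1/49323) - 4227/(-199 - 10201 - 39601) = 36527/49323 - 4227/(-50001) = 36527/49323 - 4227*(-1/50001) = 36527/49323 + 1409/16667 = 678291616/822066441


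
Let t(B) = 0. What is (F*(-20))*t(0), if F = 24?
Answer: 0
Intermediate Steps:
(F*(-20))*t(0) = (24*(-20))*0 = -480*0 = 0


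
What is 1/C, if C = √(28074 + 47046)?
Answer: √4695/18780 ≈ 0.0036486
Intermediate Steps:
C = 4*√4695 (C = √75120 = 4*√4695 ≈ 274.08)
1/C = 1/(4*√4695) = √4695/18780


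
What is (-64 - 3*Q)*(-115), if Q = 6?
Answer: 9430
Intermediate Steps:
(-64 - 3*Q)*(-115) = (-64 - 3*6)*(-115) = (-64 - 18)*(-115) = -82*(-115) = 9430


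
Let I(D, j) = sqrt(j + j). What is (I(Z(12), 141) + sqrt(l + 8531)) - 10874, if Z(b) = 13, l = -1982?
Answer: -10874 + sqrt(282) + sqrt(6549) ≈ -10776.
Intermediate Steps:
I(D, j) = sqrt(2)*sqrt(j) (I(D, j) = sqrt(2*j) = sqrt(2)*sqrt(j))
(I(Z(12), 141) + sqrt(l + 8531)) - 10874 = (sqrt(2)*sqrt(141) + sqrt(-1982 + 8531)) - 10874 = (sqrt(282) + sqrt(6549)) - 10874 = -10874 + sqrt(282) + sqrt(6549)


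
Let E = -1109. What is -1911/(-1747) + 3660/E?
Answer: -4274721/1937423 ≈ -2.2064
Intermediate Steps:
-1911/(-1747) + 3660/E = -1911/(-1747) + 3660/(-1109) = -1911*(-1/1747) + 3660*(-1/1109) = 1911/1747 - 3660/1109 = -4274721/1937423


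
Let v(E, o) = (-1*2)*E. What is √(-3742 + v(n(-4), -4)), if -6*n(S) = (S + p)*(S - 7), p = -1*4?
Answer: I*√33414/3 ≈ 60.932*I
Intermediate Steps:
p = -4
n(S) = -(-7 + S)*(-4 + S)/6 (n(S) = -(S - 4)*(S - 7)/6 = -(-4 + S)*(-7 + S)/6 = -(-7 + S)*(-4 + S)/6)
v(E, o) = -2*E
√(-3742 + v(n(-4), -4)) = √(-3742 - 2*(-14/3 - ⅙*(-4)² + (11/6)*(-4))) = √(-3742 - 2*(-14/3 - ⅙*16 - 22/3)) = √(-3742 - 2*(-14/3 - 8/3 - 22/3)) = √(-3742 - 2*(-44/3)) = √(-3742 + 88/3) = √(-11138/3) = I*√33414/3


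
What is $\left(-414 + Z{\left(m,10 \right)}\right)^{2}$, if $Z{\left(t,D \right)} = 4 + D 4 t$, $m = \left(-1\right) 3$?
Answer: $280900$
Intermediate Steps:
$m = -3$
$Z{\left(t,D \right)} = 4 + 4 D t$
$\left(-414 + Z{\left(m,10 \right)}\right)^{2} = \left(-414 + \left(4 + 4 \cdot 10 \left(-3\right)\right)\right)^{2} = \left(-414 + \left(4 - 120\right)\right)^{2} = \left(-414 - 116\right)^{2} = \left(-530\right)^{2} = 280900$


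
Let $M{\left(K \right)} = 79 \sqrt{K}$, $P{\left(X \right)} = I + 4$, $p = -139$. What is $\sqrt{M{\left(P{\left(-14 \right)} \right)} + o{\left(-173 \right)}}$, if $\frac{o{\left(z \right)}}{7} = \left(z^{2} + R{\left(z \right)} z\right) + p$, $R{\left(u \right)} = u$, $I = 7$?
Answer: $\sqrt{418033 + 79 \sqrt{11}} \approx 646.76$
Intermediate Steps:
$P{\left(X \right)} = 11$ ($P{\left(X \right)} = 7 + 4 = 11$)
$o{\left(z \right)} = -973 + 14 z^{2}$ ($o{\left(z \right)} = 7 \left(\left(z^{2} + z z\right) - 139\right) = 7 \left(\left(z^{2} + z^{2}\right) - 139\right) = 7 \left(2 z^{2} - 139\right) = 7 \left(-139 + 2 z^{2}\right) = -973 + 14 z^{2}$)
$\sqrt{M{\left(P{\left(-14 \right)} \right)} + o{\left(-173 \right)}} = \sqrt{79 \sqrt{11} - \left(973 - 14 \left(-173\right)^{2}\right)} = \sqrt{79 \sqrt{11} + \left(-973 + 14 \cdot 29929\right)} = \sqrt{79 \sqrt{11} + \left(-973 + 419006\right)} = \sqrt{79 \sqrt{11} + 418033} = \sqrt{418033 + 79 \sqrt{11}}$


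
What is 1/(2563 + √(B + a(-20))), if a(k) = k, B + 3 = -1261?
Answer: 2563/6570253 - 2*I*√321/6570253 ≈ 0.00039009 - 5.4538e-6*I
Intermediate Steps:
B = -1264 (B = -3 - 1261 = -1264)
1/(2563 + √(B + a(-20))) = 1/(2563 + √(-1264 - 20)) = 1/(2563 + √(-1284)) = 1/(2563 + 2*I*√321)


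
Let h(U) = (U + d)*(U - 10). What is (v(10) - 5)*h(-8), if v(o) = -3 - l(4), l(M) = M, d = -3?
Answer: -2376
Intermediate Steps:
h(U) = (-10 + U)*(-3 + U) (h(U) = (U - 3)*(U - 10) = (-3 + U)*(-10 + U) = (-10 + U)*(-3 + U))
v(o) = -7 (v(o) = -3 - 1*4 = -3 - 4 = -7)
(v(10) - 5)*h(-8) = (-7 - 5)*(30 + (-8)**2 - 13*(-8)) = -12*(30 + 64 + 104) = -12*198 = -2376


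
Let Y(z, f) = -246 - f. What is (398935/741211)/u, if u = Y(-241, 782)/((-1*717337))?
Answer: 286170836095/761964908 ≈ 375.57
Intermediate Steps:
u = 1028/717337 (u = (-246 - 1*782)/((-1*717337)) = (-246 - 782)/(-717337) = -1028*(-1/717337) = 1028/717337 ≈ 0.0014331)
(398935/741211)/u = (398935/741211)/(1028/717337) = (398935*(1/741211))*(717337/1028) = (398935/741211)*(717337/1028) = 286170836095/761964908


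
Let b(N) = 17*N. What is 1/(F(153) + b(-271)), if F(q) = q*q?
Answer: 1/18802 ≈ 5.3186e-5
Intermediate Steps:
F(q) = q²
1/(F(153) + b(-271)) = 1/(153² + 17*(-271)) = 1/(23409 - 4607) = 1/18802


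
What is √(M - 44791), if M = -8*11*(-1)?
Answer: 3*I*√4967 ≈ 211.43*I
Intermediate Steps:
M = 88 (M = -88*(-1) = 88)
√(M - 44791) = √(88 - 44791) = √(-44703) = 3*I*√4967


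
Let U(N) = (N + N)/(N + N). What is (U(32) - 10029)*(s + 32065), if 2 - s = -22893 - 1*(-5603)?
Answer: -494951996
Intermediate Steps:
U(N) = 1 (U(N) = (2*N)/((2*N)) = (2*N)*(1/(2*N)) = 1)
s = 17292 (s = 2 - (-22893 - 1*(-5603)) = 2 - (-22893 + 5603) = 2 - 1*(-17290) = 2 + 17290 = 17292)
(U(32) - 10029)*(s + 32065) = (1 - 10029)*(17292 + 32065) = -10028*49357 = -494951996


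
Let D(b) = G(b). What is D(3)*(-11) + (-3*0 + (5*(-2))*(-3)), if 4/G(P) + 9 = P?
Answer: 112/3 ≈ 37.333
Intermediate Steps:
G(P) = 4/(-9 + P)
D(b) = 4/(-9 + b)
D(3)*(-11) + (-3*0 + (5*(-2))*(-3)) = (4/(-9 + 3))*(-11) + (-3*0 + (5*(-2))*(-3)) = (4/(-6))*(-11) + (0 - 10*(-3)) = (4*(-1/6))*(-11) + (0 + 30) = -2/3*(-11) + 30 = 22/3 + 30 = 112/3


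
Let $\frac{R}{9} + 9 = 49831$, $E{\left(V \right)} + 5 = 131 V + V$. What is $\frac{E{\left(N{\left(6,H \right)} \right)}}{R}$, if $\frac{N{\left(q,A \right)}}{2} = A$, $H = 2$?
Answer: $\frac{523}{448398} \approx 0.0011664$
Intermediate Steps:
$N{\left(q,A \right)} = 2 A$
$E{\left(V \right)} = -5 + 132 V$ ($E{\left(V \right)} = -5 + \left(131 V + V\right) = -5 + 132 V$)
$R = 448398$ ($R = -81 + 9 \cdot 49831 = -81 + 448479 = 448398$)
$\frac{E{\left(N{\left(6,H \right)} \right)}}{R} = \frac{-5 + 132 \cdot 2 \cdot 2}{448398} = \left(-5 + 132 \cdot 4\right) \frac{1}{448398} = \left(-5 + 528\right) \frac{1}{448398} = 523 \cdot \frac{1}{448398} = \frac{523}{448398}$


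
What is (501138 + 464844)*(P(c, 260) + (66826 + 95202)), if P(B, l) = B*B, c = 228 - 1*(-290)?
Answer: 415712285664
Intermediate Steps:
c = 518 (c = 228 + 290 = 518)
P(B, l) = B**2
(501138 + 464844)*(P(c, 260) + (66826 + 95202)) = (501138 + 464844)*(518**2 + (66826 + 95202)) = 965982*(268324 + 162028) = 965982*430352 = 415712285664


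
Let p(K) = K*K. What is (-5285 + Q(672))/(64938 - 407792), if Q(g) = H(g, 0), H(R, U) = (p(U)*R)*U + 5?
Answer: 2640/171427 ≈ 0.015400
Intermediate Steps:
p(K) = K²
H(R, U) = 5 + R*U³ (H(R, U) = (U²*R)*U + 5 = (R*U²)*U + 5 = R*U³ + 5 = 5 + R*U³)
Q(g) = 5 (Q(g) = 5 + g*0³ = 5 + g*0 = 5 + 0 = 5)
(-5285 + Q(672))/(64938 - 407792) = (-5285 + 5)/(64938 - 407792) = -5280/(-342854) = -5280*(-1/342854) = 2640/171427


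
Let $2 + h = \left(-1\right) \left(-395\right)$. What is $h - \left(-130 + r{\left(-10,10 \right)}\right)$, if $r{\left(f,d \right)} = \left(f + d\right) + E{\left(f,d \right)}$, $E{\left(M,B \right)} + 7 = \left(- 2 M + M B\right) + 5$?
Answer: $605$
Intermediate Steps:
$E{\left(M,B \right)} = -2 - 2 M + B M$ ($E{\left(M,B \right)} = -7 + \left(\left(- 2 M + M B\right) + 5\right) = -7 + \left(\left(- 2 M + B M\right) + 5\right) = -7 + \left(5 - 2 M + B M\right) = -2 - 2 M + B M$)
$r{\left(f,d \right)} = -2 + d - f + d f$ ($r{\left(f,d \right)} = \left(f + d\right) - \left(2 + 2 f - d f\right) = \left(d + f\right) - \left(2 + 2 f - d f\right) = -2 + d - f + d f$)
$h = 393$ ($h = -2 - -395 = -2 + 395 = 393$)
$h - \left(-130 + r{\left(-10,10 \right)}\right) = 393 + \left(130 - \left(-2 + 10 - -10 + 10 \left(-10\right)\right)\right) = 393 + \left(130 - \left(-2 + 10 + 10 - 100\right)\right) = 393 + \left(130 - -82\right) = 393 + \left(130 + 82\right) = 393 + 212 = 605$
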